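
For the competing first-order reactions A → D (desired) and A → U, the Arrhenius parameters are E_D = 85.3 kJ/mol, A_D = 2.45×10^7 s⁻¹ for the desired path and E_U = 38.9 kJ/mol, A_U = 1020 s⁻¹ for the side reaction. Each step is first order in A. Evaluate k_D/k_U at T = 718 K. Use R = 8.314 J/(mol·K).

10.1

k_D/k_U = (A_D/A_U)·exp[−(E_D−E_U)/(RT)] = (A_D/A_U)·exp[(E_U−E_D)/(RT)].
(E_U−E_D)/(RT) = (38.9−85.3)×10³/(8.314×718) = -46400/5969 = -7.773.
k_D/k_U = (2.45×10^7/1020)·exp(-7.773) = 24020 × 4.210×10^-4 = 10.1.
Since E_D > E_U, raising the temperature improves selectivity toward D.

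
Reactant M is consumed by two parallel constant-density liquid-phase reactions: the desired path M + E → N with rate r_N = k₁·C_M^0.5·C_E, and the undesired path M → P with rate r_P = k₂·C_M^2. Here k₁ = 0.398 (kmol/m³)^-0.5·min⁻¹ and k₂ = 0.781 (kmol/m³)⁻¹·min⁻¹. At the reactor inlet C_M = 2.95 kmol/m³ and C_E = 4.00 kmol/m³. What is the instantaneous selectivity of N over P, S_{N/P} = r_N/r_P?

S_{N/P} = r_N/r_P = (k₁·C_M^0.5·C_E)/(k₂·C_M^2) = (k₁/k₂)·C_M^-1.5·C_E.
= (0.398×2.950^0.5×4.000) / (0.781×2.950^2) = 2.734/6.797 = 0.402.
The undesired path is higher order in M, so low C_M (CSTR or dilute feed) favours N.

0.402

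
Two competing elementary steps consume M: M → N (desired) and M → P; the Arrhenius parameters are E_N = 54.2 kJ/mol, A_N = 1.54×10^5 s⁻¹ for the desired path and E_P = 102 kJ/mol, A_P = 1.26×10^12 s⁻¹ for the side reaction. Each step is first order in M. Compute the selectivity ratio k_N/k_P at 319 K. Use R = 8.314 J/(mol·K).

8.21

k_N/k_P = (A_N/A_P)·exp[−(E_N−E_P)/(RT)] = (A_N/A_P)·exp[(E_P−E_N)/(RT)].
(E_P−E_N)/(RT) = (102−54.2)×10³/(8.314×319) = 47800/2652 = 18.02.
k_N/k_P = (1.54×10^5/1.26×10^12)·exp(18.02) = 1.222×10^-7 × 6.719×10^7 = 8.21.
Since E_N < E_P, lowering the temperature improves selectivity toward N.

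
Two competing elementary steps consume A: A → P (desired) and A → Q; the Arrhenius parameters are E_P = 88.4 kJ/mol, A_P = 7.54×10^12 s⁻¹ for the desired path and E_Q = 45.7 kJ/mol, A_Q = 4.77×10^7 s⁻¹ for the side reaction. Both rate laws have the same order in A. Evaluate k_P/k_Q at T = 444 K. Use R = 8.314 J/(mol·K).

1.50

Since both paths have the same order in A, the concentration cancels and S_{P/Q} = k_P/k_Q = (A_P/A_Q)·exp[(E_Q−E_P)/(RT)].
(E_Q−E_P)/(RT) = (45.7−88.4)×10³/(8.314×444) = -42700/3691 = -11.57.
k_P/k_Q = (7.54×10^12/4.77×10^7)·exp(-11.57) = 1.581×10^5 × 9.470×10^-6 = 1.50.
Since E_P > E_Q, raising the temperature improves selectivity toward P.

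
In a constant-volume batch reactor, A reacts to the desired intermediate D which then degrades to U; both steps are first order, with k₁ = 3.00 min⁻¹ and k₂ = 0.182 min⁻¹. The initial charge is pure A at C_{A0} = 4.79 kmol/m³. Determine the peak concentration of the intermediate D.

4.00 kmol/m³

Evaluating C_D at t_opt = ln(k₂/k₁)/(k₂−k₁) gives C_{D,max}/C_{A0} = (k₁/k₂)^[k₂/(k₂−k₁)].
= (3.00/0.182)^(0.182/(0.182−3.00)) = (16.48)^(-0.06458) = 0.8344.
C_{D,max} = 0.8344×4.79 = 4.00 kmol/m³.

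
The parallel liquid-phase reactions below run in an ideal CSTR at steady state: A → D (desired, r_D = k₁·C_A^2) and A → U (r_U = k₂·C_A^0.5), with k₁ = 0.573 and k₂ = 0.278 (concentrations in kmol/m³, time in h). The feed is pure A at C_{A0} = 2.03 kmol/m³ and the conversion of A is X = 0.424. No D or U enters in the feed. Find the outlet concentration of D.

0.622 kmol/m³

Exit C_A = C_{A0}(1−X) = 2.03×0.576 = 1.169 kmol/m³.
In a CSTR the entire volume is at exit conditions, so r_D = 0.573×1.169^2 = 0.7834 and r_U = 0.278×1.169^0.5 = 0.3006.
Fraction of consumed A going to D: r_D/(r_D+r_U) = 0.7227.
C_D = 0.7227·C_{A0}·X = 0.7227×2.03×0.424 = 0.622 kmol/m³.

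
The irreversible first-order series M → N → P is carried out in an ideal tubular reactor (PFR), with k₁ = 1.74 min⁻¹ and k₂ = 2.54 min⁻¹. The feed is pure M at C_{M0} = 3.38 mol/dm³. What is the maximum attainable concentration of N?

For a first-order series the maximum intermediate yield is C_{N,max}/C_{M0} = (k₁/k₂)^[k₂/(k₂−k₁)].
= (1.74/2.54)^(2.54/(2.54−1.74)) = (0.6850)^(3.175) = 0.3009.
C_{N,max} = 0.3009×3.38 = 1.02 mol/dm³.

1.02 mol/dm³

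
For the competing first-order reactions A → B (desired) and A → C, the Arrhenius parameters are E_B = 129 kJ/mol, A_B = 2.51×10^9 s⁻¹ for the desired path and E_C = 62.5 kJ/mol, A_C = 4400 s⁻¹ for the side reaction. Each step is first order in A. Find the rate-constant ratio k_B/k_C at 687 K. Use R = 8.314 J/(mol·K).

k_B/k_C = (A_B/A_C)·exp[−(E_B−E_C)/(RT)] = (A_B/A_C)·exp[(E_C−E_B)/(RT)].
(E_C−E_B)/(RT) = (62.5−129)×10³/(8.314×687) = -66500/5712 = -11.64.
k_B/k_C = (2.51×10^9/4400)·exp(-11.64) = 5.705×10^5 × 8.783×10^-6 = 5.01.
Since E_B > E_C, raising the temperature improves selectivity toward B.

5.01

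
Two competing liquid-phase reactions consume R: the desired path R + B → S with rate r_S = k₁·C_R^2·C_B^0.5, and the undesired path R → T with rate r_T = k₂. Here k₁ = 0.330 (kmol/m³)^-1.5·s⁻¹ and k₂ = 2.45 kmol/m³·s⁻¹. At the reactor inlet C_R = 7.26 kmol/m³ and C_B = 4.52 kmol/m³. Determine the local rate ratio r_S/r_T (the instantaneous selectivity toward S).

S_{S/T} = r_S/r_T = (k₁·C_R^2·C_B^0.5)/(k₂) = (k₁/k₂)·C_R^2·C_B^0.5.
= (0.330×7.260^2×4.520^0.5) / (2.45) = 36.98/2.450 = 15.1.

15.1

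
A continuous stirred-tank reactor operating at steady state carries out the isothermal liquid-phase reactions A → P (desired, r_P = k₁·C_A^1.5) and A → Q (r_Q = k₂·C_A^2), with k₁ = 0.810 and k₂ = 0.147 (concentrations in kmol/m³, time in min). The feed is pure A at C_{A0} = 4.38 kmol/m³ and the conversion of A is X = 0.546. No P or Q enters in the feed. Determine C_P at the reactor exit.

Exit C_A = C_{A0}(1−X) = 4.38×0.454 = 1.989 kmol/m³.
Rates in a CSTR are evaluated at the outlet concentration: r_P = 0.810×1.989^1.5 = 2.271, r_Q = 0.147×1.989^2 = 0.5813.
Fraction of consumed A going to P: r_P/(r_P+r_Q) = 0.7962.
C_P = 0.7962·C_{A0}·X = 0.7962×4.38×0.546 = 1.90 kmol/m³.

1.90 kmol/m³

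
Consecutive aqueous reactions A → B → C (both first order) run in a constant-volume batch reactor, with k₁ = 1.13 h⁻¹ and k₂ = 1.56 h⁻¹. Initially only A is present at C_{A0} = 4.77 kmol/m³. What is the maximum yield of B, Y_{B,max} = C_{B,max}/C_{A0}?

For a first-order series the maximum intermediate yield is C_{B,max}/C_{A0} = (k₁/k₂)^[k₂/(k₂−k₁)].
= (1.13/1.56)^(1.56/(1.56−1.13)) = (0.7244)^(3.628) = 0.3104.

0.310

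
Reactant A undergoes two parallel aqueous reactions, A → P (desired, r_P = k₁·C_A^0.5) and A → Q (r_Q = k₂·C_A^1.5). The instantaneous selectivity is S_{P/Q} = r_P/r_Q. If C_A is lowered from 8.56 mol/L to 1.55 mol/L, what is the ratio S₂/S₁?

S_{P/Q} = (k₁/k₂)·C_A⁻¹, so S₂/S₁ = (C_{A,2}/C_{A,1})⁻¹.
= 8.56/1.55 = 5.52.

5.52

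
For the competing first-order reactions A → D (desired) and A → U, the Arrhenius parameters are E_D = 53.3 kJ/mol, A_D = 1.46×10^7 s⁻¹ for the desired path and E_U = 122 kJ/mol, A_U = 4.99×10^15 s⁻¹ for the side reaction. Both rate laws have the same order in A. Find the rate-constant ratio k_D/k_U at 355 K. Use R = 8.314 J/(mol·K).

37.6

k_D/k_U = (A_D/A_U)·exp[−(E_D−E_U)/(RT)] = (A_D/A_U)·exp[(E_U−E_D)/(RT)].
(E_U−E_D)/(RT) = (122−53.3)×10³/(8.314×355) = 68700/2951 = 23.28.
k_D/k_U = (1.46×10^7/4.99×10^15)·exp(23.28) = 2.926×10^-9 × 1.285×10^10 = 37.6.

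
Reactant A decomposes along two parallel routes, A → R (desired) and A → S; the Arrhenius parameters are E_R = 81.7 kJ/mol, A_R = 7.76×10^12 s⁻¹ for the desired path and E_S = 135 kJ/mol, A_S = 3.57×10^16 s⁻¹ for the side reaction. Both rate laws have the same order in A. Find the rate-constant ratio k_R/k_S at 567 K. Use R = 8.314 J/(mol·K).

17.7

k_R/k_S = (A_R/A_S)·exp[−(E_R−E_S)/(RT)] = (A_R/A_S)·exp[(E_S−E_R)/(RT)].
(E_S−E_R)/(RT) = (135−81.7)×10³/(8.314×567) = 53300/4714 = 11.31.
k_R/k_S = (7.76×10^12/3.57×10^16)·exp(11.31) = 2.174×10^-4 × 81361 = 17.7.
Since E_R < E_S, lowering the temperature improves selectivity toward R.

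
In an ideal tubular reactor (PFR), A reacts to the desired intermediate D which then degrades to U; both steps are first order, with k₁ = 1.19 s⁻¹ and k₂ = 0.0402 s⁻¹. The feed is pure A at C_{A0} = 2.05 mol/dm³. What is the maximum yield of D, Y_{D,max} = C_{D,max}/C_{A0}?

At the optimum, C_{D,max}/C_{A0} = (k₁/k₂)^[k₂/(k₂−k₁)].
= (1.19/0.0402)^(0.0402/(0.0402−1.19)) = (29.60)^(-0.03496) = 0.8883.

0.888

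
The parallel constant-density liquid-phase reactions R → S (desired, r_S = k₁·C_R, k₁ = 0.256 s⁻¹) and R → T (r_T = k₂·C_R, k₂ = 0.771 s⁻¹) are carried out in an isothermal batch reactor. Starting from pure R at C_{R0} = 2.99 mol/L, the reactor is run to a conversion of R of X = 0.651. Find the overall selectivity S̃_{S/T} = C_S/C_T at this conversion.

0.332

C_R = C_{R0}(1−X) = 1.044 mol/L.
Both paths are first order in R, so the instantaneous fraction to S is constant: dC_S/d(−C_R) = k₁/(k₁+k₂) = 0.2493.
C_S = 0.2493·(C_{R0}−C_R) = 0.2493×1.946 = 0.485 mol/L.
C_T = (C_{R0}−C_R)−C_S = 1.461 mol/L; S̃_{S/T} = 0.4852/1.461 = 0.332.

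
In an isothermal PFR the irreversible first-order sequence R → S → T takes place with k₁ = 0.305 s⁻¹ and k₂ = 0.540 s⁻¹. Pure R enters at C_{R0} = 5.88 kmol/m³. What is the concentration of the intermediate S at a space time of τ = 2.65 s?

The intermediate concentration in a first-order A→B→C sequence is C_S = k₁C_{R0}(e^(−k₁τ) − e^(−k₂τ))/(k₂−k₁).
e^(−k₁τ) = e^(−0.305×2.65) = e^(−0.8082) = 0.4456; e^(−k₂τ) = e^(−1.431) = 0.2391.
C_S = 0.305×5.88/(0.540−0.305) × (0.4456−0.2391) = 7.631×0.2066 = 1.576 kmol/m³.

1.58 kmol/m³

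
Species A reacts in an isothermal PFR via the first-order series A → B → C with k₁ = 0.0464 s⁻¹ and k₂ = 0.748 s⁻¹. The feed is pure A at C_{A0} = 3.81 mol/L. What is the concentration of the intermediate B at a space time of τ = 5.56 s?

Solving the coupled first-order balances gives C_B(τ) = [k₁/(k₂−k₁)]·C_{A0}·(e^(−k₁τ) − e^(−k₂τ)).
e^(−k₁τ) = e^(−0.0464×5.56) = e^(−0.2580) = 0.7726; e^(−k₂τ) = e^(−4.159) = 0.01563.
C_B = 0.0464×3.81/(0.748−0.0464) × (0.7726−0.01563) = 0.2520×0.7570 = 0.1907 mol/L.

0.191 mol/L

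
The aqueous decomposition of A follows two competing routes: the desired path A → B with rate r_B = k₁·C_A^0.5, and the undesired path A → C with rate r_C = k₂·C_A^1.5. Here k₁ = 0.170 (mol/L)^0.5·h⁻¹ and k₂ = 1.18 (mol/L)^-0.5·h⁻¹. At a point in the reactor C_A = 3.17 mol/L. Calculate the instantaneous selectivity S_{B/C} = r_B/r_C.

S_{B/C} = r_B/r_C = (k₁·C_A^0.5)/(k₂·C_A^1.5) = (k₁/k₂)·C_A⁻¹.
= (0.170×3.170^0.5) / (1.18×3.170^1.5) = 0.3027/6.660 = 0.0454.

0.0454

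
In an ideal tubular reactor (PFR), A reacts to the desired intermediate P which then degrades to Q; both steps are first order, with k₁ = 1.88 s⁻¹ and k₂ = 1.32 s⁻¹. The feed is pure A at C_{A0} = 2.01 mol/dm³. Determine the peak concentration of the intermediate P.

0.873 mol/dm³

For a first-order series the maximum intermediate yield is C_{P,max}/C_{A0} = (k₁/k₂)^[k₂/(k₂−k₁)].
= (1.88/1.32)^(1.32/(1.32−1.88)) = (1.424)^(-2.357) = 0.4345.
C_{P,max} = 0.4345×2.01 = 0.873 mol/dm³.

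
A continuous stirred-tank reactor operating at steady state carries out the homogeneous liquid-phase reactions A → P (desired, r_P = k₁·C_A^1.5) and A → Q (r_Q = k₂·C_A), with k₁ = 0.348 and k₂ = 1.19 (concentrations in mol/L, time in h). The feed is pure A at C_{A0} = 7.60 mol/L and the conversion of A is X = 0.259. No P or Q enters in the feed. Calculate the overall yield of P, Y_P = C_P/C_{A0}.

0.106

Exit C_A = C_{A0}(1−X) = 7.60×0.741 = 5.632 mol/L.
In a CSTR the entire volume is at exit conditions, so r_P = 0.348×5.632^1.5 = 4.651 and r_Q = 1.19×5.632 = 6.702.
Fraction of consumed A going to P: r_P/(r_P+r_Q) = 0.4097.
C_P = 0.4097·C_{A0}·X = 0.4097×7.60×0.259 = 0.806 mol/L; Y_P = C_P/C_{A0} = 0.106.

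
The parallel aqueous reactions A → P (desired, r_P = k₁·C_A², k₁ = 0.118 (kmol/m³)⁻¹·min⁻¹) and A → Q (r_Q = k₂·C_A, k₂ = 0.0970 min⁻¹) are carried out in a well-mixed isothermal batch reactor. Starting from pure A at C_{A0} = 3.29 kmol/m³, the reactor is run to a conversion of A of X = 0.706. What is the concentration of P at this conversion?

C_A = C_{A0}(1−X) = 0.9673 kmol/m³.
Along a PFR/batch, dC_Q/dC_A = −r_Q/(r_P+r_Q) = −k₂/(k₂+k₁·C_A).
Integrating from C_{A0} to C_A: C_Q = (0.0970/0.118)·ln[(0.0970+0.118·3.29)/(0.0970+0.118·0.967)] = 0.8220·ln(0.4852/0.2111) = 0.6840 kmol/m³.
Then C_P = (C_{A0}−C_A) − C_Q = 2.323 − 0.6840 = 1.639 kmol/m³.

1.64 kmol/m³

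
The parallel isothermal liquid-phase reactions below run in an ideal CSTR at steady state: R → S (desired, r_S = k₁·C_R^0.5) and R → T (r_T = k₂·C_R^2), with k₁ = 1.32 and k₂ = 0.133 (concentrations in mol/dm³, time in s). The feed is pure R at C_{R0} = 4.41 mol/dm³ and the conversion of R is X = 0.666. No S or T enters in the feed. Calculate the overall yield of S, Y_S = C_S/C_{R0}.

Exit C_R = C_{R0}(1−X) = 4.41×0.334 = 1.473 mol/dm³.
A CSTR operates uniformly at the exit composition, giving r_S = 1.602 and r_T = 0.2886 (each k·C_R^n at C_R = 1.473).
Fraction of consumed R going to S: r_S/(r_S+r_T) = 0.8474.
C_S = 0.8474·C_{R0}·X = 0.8474×4.41×0.666 = 2.49 mol/dm³; Y_S = C_S/C_{R0} = 0.564.

0.564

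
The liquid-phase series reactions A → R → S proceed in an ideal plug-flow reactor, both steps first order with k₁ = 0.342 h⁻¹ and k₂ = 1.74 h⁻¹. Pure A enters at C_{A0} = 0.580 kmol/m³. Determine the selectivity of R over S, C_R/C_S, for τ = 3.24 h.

Solving the coupled first-order balances gives C_R(τ) = [k₁/(k₂−k₁)]·C_{A0}·(e^(−k₁τ) − e^(−k₂τ)).
e^(−k₁τ) = e^(−0.342×3.24) = e^(−1.108) = 0.3302; e^(−k₂τ) = e^(−5.638) = 0.003561.
C_R = 0.342×0.580/(1.74−0.342) × (0.3302−0.003561) = 0.1419×0.3266 = 0.04635 kmol/m³.
C_A = C_{A0}e^(−k₁τ) = 0.1915 kmol/m³, so C_S = C_{A0}−C_A−C_R = 0.3421 kmol/m³; C_R/C_S = 0.135.

0.135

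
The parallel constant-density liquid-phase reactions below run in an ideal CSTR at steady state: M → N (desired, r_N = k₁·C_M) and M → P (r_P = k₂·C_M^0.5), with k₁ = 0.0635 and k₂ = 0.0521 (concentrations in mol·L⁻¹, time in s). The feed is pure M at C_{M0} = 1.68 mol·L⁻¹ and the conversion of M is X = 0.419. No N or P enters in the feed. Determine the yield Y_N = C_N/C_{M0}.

Exit C_M = C_{M0}(1−X) = 1.68×0.581 = 0.9761 mol·L⁻¹.
In a CSTR the entire volume is at exit conditions, so r_N = 0.0635×0.9761 = 0.06198 and r_P = 0.0521×0.9761^0.5 = 0.05147.
Fraction of consumed M going to N: r_N/(r_N+r_P) = 0.5463.
C_N = 0.5463·C_{M0}·X = 0.5463×1.68×0.419 = 0.385 mol·L⁻¹; Y_N = C_N/C_{M0} = 0.229.

0.229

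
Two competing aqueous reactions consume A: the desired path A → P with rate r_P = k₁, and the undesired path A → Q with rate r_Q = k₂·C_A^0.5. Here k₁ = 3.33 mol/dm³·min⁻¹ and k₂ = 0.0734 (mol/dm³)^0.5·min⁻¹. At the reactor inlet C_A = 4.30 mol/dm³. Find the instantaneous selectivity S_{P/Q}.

21.9

S_{P/Q} = r_P/r_Q = (k₁)/(k₂·C_A^0.5) = (k₁/k₂)·C_A^-0.5.
= (3.33) / (0.0734×4.300^0.5) = 3.330/0.1522 = 21.9.
The undesired path is higher order in A, so low C_A (CSTR or dilute feed) favours P.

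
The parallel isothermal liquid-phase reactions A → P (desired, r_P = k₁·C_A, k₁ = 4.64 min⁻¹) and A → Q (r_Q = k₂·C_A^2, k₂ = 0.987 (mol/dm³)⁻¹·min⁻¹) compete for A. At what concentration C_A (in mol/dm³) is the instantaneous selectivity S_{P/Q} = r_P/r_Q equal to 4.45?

1.06 mol/dm³

S_{P/Q} = (k₁/k₂)·C_A⁻¹ ⇒ C_A = (S·k₂/k₁)^(-1).
= (4.45×0.987/4.64)^(-1) = (0.9466)^(-1) = 1.06 mol/dm³.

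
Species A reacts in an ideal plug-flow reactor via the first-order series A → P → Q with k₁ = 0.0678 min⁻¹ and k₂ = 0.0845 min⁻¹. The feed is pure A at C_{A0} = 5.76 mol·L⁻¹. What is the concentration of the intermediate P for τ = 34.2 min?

For first-order series with pure A initially, C_P(τ) = k₁C_{A0}/(k₂−k₁)·(e^(−k₁τ) − e^(−k₂τ)).
e^(−k₁τ) = e^(−0.0678×34.2) = e^(−2.319) = 0.09840; e^(−k₂τ) = e^(−2.890) = 0.05558.
C_P = 0.0678×5.76/(0.0845−0.0678) × (0.09840−0.05558) = 23.38×0.04281 = 1.001 mol·L⁻¹.

1.00 mol·L⁻¹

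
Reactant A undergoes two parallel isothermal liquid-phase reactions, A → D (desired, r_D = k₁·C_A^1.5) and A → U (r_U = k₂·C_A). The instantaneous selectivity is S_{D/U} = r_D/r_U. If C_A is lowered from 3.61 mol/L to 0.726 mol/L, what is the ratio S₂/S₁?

0.448

S_{D/U} = (k₁/k₂)·C_A^0.5, so S₂/S₁ = (C_{A,2}/C_{A,1})^0.5.
= (0.726/3.61)^0.5 = (0.2011)^0.5 = 0.448.
Selectivity toward D falls as C_A falls — high-concentration operation is favoured.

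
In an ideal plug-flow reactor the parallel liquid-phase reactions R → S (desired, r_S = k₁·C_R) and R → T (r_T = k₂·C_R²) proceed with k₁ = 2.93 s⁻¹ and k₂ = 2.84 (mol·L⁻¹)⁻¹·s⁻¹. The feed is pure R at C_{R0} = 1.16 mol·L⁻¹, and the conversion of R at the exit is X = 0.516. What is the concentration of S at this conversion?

0.329 mol·L⁻¹

C_R = C_{R0}(1−X) = 0.5614 mol·L⁻¹.
Along a PFR/batch, dC_S/dC_R = −r_S/(r_S+r_T) = −k₁/(k₁+k₂·C_R).
Integrating from C_{R0} to C_R: C_S = (2.93/2.84)·ln[(2.93+2.84·1.16)/(2.93+2.84·0.561)] = 1.032·ln(6.224/4.524) = 0.3291 mol·L⁻¹.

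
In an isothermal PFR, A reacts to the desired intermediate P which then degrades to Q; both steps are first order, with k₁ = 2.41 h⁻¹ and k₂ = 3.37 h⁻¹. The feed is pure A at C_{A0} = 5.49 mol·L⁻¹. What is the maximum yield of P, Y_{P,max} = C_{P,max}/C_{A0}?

0.308

Evaluating C_P at τ_opt = ln(k₂/k₁)/(k₂−k₁) gives C_{P,max}/C_{A0} = (k₁/k₂)^[k₂/(k₂−k₁)].
= (2.41/3.37)^(3.37/(3.37−2.41)) = (0.7151)^(3.510) = 0.3082.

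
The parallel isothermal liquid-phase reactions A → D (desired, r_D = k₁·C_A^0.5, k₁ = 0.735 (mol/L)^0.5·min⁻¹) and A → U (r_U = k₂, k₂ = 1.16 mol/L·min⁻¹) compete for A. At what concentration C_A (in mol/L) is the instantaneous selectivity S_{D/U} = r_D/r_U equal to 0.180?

S_{D/U} = (k₁/k₂)·C_A^0.5 ⇒ C_A = (S·k₂/k₁)^(2).
= (0.180×1.16/0.735)^(2) = (0.2841)^(2) = 0.0807 mol/L.

0.0807 mol/L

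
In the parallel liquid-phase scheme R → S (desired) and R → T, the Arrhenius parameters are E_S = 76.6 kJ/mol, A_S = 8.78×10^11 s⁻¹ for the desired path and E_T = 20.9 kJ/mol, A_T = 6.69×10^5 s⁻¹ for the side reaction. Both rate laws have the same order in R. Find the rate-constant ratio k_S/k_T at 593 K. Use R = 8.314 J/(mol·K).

16.3

k_S/k_T = (A_S/A_T)·exp[−(E_S−E_T)/(RT)] = (A_S/A_T)·exp[(E_T−E_S)/(RT)].
(E_T−E_S)/(RT) = (20.9−76.6)×10³/(8.314×593) = -55700/4930 = -11.30.
k_S/k_T = (8.78×10^11/6.69×10^5)·exp(-11.30) = 1.312×10^6 × 1.240×10^-5 = 16.3.
Since E_S > E_T, raising the temperature improves selectivity toward S.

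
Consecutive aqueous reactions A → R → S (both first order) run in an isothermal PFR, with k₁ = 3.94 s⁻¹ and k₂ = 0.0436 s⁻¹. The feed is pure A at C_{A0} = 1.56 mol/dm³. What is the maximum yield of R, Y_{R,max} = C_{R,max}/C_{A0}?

At the optimum, C_{R,max}/C_{A0} = (k₁/k₂)^[k₂/(k₂−k₁)].
= (3.94/0.0436)^(0.0436/(0.0436−3.94)) = (90.37)^(-0.01119) = 0.9509.

0.951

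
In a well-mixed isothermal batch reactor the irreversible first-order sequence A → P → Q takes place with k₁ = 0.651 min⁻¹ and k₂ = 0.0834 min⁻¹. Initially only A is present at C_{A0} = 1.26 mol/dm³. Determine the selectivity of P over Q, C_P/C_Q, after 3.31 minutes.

5.02

The intermediate concentration in a first-order A→B→C sequence is C_P = k₁C_{A0}(e^(−k₁t) − e^(−k₂t))/(k₂−k₁).
e^(−k₁t) = e^(−0.651×3.31) = e^(−2.155) = 0.1159; e^(−k₂t) = e^(−0.2761) = 0.7588.
C_P = 0.651×1.26/(0.0834−0.651) × (0.1159−0.7588) = (-1.445)×(-0.6428) = 0.9290 mol/dm³.
C_A = C_{A0}e^(−k₁t) = 0.1461 mol/dm³, so C_Q = C_{A0}−C_A−C_P = 0.1849 mol/dm³; C_P/C_Q = 5.02.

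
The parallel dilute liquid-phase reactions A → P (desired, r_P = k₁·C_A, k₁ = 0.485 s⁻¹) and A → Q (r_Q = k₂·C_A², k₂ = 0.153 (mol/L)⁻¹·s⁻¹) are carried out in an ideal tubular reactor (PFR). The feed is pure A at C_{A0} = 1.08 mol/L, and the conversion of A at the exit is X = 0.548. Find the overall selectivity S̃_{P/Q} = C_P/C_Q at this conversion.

C_A = C_{A0}(1−X) = 0.4882 mol/L.
Along a PFR/batch, dC_P/dC_A = −r_P/(r_P+r_Q) = −k₁/(k₁+k₂·C_A).
Integrating from C_{A0} to C_A: C_P = (0.485/0.153)·ln[(0.485+0.153·1.08)/(0.485+0.153·0.488)] = 3.170·ln(0.6502/0.5597) = 0.4754 mol/L.
C_Q = (C_{A0}−C_A)−C_P = 0.1165 mol/L; S̃_{P/Q} = 0.4754/0.1165 = 4.08.

4.08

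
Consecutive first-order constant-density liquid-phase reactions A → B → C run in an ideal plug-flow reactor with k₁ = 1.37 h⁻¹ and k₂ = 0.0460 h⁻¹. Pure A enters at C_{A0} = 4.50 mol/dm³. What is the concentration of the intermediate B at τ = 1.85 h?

For first-order series with pure A initially, C_B(τ) = k₁C_{A0}/(k₂−k₁)·(e^(−k₁τ) − e^(−k₂τ)).
e^(−k₁τ) = e^(−1.37×1.85) = e^(−2.535) = 0.07930; e^(−k₂τ) = e^(−0.08510) = 0.9184.
C_B = 1.37×4.50/(0.0460−1.37) × (0.07930−0.9184) = (-4.656)×(-0.8391) = 3.907 mol/dm³.

3.91 mol/dm³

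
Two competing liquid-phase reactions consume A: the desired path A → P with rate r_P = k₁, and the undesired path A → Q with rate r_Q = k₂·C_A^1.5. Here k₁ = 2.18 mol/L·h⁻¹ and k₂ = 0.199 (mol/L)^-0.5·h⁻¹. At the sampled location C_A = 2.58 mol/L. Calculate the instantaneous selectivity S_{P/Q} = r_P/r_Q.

2.64

S_{P/Q} = r_P/r_Q = (k₁)/(k₂·C_A^1.5) = (k₁/k₂)·C_A^-1.5.
= (2.18) / (0.199×2.580^1.5) = 2.180/0.8247 = 2.64.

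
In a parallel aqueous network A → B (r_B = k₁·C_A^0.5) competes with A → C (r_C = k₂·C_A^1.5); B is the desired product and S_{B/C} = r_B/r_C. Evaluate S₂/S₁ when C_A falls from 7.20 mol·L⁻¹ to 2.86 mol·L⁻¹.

S_{B/C} = (k₁/k₂)·C_A⁻¹, so S₂/S₁ = (C_{A,2}/C_{A,1})⁻¹.
= 7.20/2.86 = 2.52.

2.52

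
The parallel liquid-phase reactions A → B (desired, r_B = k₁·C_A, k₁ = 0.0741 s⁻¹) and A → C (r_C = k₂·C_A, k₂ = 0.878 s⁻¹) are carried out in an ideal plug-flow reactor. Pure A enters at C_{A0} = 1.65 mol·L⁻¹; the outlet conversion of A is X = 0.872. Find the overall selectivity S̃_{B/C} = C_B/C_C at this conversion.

0.0844

C_A = C_{A0}(1−X) = 0.2112 mol·L⁻¹.
Both paths are first order in A, so the instantaneous fraction to B is constant: dC_B/d(−C_A) = k₁/(k₁+k₂) = 0.07783.
C_B = 0.07783·(C_{A0}−C_A) = 0.07783×1.439 = 0.112 mol·L⁻¹.
C_C = (C_{A0}−C_A)−C_B = 1.327 mol·L⁻¹; S̃_{B/C} = 0.1120/1.327 = 0.0844.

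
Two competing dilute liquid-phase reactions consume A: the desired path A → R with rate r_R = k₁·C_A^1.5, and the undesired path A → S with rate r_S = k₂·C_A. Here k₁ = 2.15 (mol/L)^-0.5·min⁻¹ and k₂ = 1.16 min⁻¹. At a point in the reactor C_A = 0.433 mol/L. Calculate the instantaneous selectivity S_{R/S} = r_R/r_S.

S_{R/S} = r_R/r_S = (k₁·C_A^1.5)/(k₂·C_A) = (k₁/k₂)·C_A^0.5.
= (2.15×0.4330^1.5) / (1.16×0.4330) = 0.6126/0.5023 = 1.22.
Since the desired path is higher order in A, keeping C_A high (PFR or concentrated feed) favours R.

1.22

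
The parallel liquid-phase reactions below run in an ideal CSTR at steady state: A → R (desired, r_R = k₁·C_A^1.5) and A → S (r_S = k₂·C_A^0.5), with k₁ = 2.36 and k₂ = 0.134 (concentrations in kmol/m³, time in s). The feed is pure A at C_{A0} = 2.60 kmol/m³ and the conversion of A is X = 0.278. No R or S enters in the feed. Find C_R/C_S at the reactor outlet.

Exit C_A = C_{A0}(1−X) = 2.60×0.722 = 1.877 kmol/m³.
Rates in a CSTR are evaluated at the outlet concentration: r_R = 2.36×1.877^1.5 = 6.070, r_S = 0.134×1.877^0.5 = 0.1836.
Overall selectivity = C_R/C_S = r_Rτ/(r_Sτ) = r_R/r_S = 33.1.

33.1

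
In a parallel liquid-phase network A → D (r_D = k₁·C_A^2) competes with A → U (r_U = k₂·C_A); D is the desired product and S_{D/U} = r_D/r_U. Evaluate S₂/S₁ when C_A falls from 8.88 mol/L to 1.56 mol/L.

S_{D/U} = (k₁/k₂)·C_A, so S₂/S₁ = (C_{A,2}/C_{A,1}).
= 1.56/8.88 = 0.176.
Selectivity toward D falls as C_A falls — high-concentration operation is favoured.

0.176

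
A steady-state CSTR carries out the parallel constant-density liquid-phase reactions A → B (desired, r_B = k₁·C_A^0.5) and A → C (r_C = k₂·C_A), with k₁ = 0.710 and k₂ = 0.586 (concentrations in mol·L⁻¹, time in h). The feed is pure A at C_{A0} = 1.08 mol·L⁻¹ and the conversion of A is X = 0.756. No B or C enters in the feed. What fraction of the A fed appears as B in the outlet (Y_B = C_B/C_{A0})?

0.531

Exit C_A = C_{A0}(1−X) = 1.08×0.244 = 0.2635 mol·L⁻¹.
In a CSTR the entire volume is at exit conditions, so r_B = 0.710×0.2635^0.5 = 0.3645 and r_C = 0.586×0.2635 = 0.1544.
Fraction of consumed A going to B: r_B/(r_B+r_C) = 0.7024.
C_B = 0.7024·C_{A0}·X = 0.7024×1.08×0.756 = 0.573 mol·L⁻¹; Y_B = C_B/C_{A0} = 0.531.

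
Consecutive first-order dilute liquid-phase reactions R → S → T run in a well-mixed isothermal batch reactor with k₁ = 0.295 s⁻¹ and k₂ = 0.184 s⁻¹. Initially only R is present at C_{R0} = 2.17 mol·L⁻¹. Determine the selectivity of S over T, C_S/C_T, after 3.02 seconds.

For first-order series with pure R initially, C_S(t) = k₁C_{R0}/(k₂−k₁)·(e^(−k₁t) − e^(−k₂t)).
e^(−k₁t) = e^(−0.295×3.02) = e^(−0.8909) = 0.4103; e^(−k₂t) = e^(−0.5557) = 0.5737.
C_S = 0.295×2.17/(0.184−0.295) × (0.4103−0.5737) = (-5.767)×(-0.1634) = 0.9423 mol·L⁻¹.
C_R = C_{R0}e^(−k₁t) = 0.8903 mol·L⁻¹, so C_T = C_{R0}−C_R−C_S = 0.3374 mol·L⁻¹; C_S/C_T = 2.79.

2.79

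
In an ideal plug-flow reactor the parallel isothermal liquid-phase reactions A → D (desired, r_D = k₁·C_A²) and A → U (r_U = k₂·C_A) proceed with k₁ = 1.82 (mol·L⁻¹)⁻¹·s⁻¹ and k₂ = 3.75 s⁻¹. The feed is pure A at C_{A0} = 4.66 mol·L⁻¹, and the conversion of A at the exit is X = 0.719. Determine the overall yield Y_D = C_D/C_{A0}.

C_A = C_{A0}(1−X) = 1.309 mol·L⁻¹.
Along a PFR/batch, dC_U/dC_A = −r_U/(r_D+r_U) = −k₂/(k₂+k₁·C_A).
Integrating from C_{A0} to C_A: C_U = (3.75/1.82)·ln[(3.75+1.82·4.66)/(3.75+1.82·1.31)] = 2.060·ln(12.23/6.133) = 1.422 mol·L⁻¹.
Then C_D = (C_{A0}−C_A) − C_U = 3.351 − 1.422 = 1.928 mol·L⁻¹.
Y_D = C_D/C_{A0} = 1.928/4.66 = 0.414.

0.414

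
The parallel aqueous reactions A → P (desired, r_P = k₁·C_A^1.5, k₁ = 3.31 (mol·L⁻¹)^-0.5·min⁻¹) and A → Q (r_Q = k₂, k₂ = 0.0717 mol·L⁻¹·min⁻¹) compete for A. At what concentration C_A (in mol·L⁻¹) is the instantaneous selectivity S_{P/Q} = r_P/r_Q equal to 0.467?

S_{P/Q} = (k₁/k₂)·C_A^1.5 ⇒ C_A = (S·k₂/k₁)^(1/1.5).
= (0.467×0.0717/3.31)^(0.6667) = (0.01012)^(0.6667) = 0.0468 mol·L⁻¹.

0.0468 mol·L⁻¹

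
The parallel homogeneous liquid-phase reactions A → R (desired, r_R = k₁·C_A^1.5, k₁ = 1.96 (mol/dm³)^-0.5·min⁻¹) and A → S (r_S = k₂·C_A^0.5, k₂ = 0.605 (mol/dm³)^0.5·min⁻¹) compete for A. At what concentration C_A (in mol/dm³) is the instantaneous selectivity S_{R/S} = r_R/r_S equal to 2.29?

S_{R/S} = (k₁/k₂)·C_A ⇒ C_A = S·k₂/k₁.
= 2.29×0.605/1.96 = 0.707 mol/dm³.

0.707 mol/dm³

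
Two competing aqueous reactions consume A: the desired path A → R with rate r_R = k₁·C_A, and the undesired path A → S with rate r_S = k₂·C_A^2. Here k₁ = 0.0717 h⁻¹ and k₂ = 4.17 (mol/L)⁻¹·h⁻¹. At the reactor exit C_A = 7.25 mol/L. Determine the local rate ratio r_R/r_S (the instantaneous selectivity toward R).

S_{R/S} = r_R/r_S = (k₁·C_A)/(k₂·C_A^2) = (k₁/k₂)·C_A⁻¹.
= (0.0717×7.250) / (4.17×7.250^2) = 0.5198/219.2 = 0.00237.

0.00237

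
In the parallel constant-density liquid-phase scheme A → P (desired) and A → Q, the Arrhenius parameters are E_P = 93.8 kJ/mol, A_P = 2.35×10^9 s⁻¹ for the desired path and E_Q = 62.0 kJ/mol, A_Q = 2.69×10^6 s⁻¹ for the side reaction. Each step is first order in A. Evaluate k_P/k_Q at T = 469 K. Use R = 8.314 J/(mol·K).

0.251

Since both paths have the same order in A, the concentration cancels and S_{P/Q} = k_P/k_Q = (A_P/A_Q)·exp[(E_Q−E_P)/(RT)].
(E_Q−E_P)/(RT) = (62.0−93.8)×10³/(8.314×469) = -31800/3899 = -8.155.
k_P/k_Q = (2.35×10^9/2.69×10^6)·exp(-8.155) = 873.6 × 2.872×10^-4 = 0.251.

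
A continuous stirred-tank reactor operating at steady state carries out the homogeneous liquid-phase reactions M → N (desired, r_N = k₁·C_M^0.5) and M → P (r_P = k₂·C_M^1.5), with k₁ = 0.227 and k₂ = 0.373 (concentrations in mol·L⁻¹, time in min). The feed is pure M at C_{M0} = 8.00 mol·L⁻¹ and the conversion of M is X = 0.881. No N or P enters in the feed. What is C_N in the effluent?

2.75 mol·L⁻¹

Exit C_M = C_{M0}(1−X) = 8.00×0.119 = 0.9520 mol·L⁻¹.
In a CSTR the entire volume is at exit conditions, so r_N = 0.227×0.9520^0.5 = 0.2215 and r_P = 0.373×0.9520^1.5 = 0.3465.
Fraction of consumed M going to N: r_N/(r_N+r_P) = 0.3900.
C_N = 0.3900·C_{M0}·X = 0.3900×8.00×0.881 = 2.75 mol·L⁻¹.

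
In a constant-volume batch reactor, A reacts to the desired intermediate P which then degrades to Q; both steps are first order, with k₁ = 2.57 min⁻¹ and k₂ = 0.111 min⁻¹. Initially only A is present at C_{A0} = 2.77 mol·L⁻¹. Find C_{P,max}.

At the optimum, C_{P,max}/C_{A0} = (k₁/k₂)^[k₂/(k₂−k₁)].
= (2.57/0.111)^(0.111/(0.111−2.57)) = (23.15)^(-0.04514) = 0.8678.
C_{P,max} = 0.8678×2.77 = 2.40 mol·L⁻¹.

2.40 mol·L⁻¹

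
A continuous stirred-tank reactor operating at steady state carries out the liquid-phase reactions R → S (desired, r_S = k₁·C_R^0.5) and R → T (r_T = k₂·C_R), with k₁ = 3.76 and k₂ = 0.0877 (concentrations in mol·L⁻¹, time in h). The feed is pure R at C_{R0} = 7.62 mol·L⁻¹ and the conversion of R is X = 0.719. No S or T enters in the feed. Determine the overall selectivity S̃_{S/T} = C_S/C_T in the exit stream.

29.3

Exit C_R = C_{R0}(1−X) = 7.62×0.281 = 2.141 mol·L⁻¹.
In a CSTR the entire volume is at exit conditions, so r_S = 3.76×2.141^0.5 = 5.502 and r_T = 0.0877×2.141 = 0.1878.
Overall selectivity = C_S/C_T = r_Sτ/(r_Tτ) = r_S/r_T = 29.3.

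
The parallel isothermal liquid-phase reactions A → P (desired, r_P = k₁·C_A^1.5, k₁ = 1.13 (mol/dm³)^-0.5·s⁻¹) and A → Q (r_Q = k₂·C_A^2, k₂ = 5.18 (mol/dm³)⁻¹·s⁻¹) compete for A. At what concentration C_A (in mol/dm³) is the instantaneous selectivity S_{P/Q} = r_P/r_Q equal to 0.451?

0.234 mol/dm³

S_{P/Q} = (k₁/k₂)·C_A^-0.5 ⇒ C_A = (S·k₂/k₁)^(-2).
= (0.451×5.18/1.13)^(-2) = (2.067)^(-2) = 0.234 mol/dm³.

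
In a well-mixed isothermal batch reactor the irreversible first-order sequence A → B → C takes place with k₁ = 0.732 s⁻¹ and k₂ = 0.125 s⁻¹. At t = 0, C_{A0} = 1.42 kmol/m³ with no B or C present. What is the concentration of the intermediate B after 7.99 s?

0.626 kmol/m³

The intermediate concentration in a first-order A→B→C sequence is C_B = k₁C_{A0}(e^(−k₁t) − e^(−k₂t))/(k₂−k₁).
e^(−k₁t) = e^(−0.732×7.99) = e^(−5.849) = 0.002884; e^(−k₂t) = e^(−0.9988) = 0.3683.
C_B = 0.732×1.42/(0.125−0.732) × (0.002884−0.3683) = (-1.712)×(-0.3655) = 0.6258 kmol/m³.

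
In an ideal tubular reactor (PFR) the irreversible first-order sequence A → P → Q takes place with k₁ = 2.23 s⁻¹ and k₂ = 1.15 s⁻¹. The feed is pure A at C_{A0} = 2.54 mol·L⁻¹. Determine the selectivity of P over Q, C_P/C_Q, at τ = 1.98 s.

0.233

For first-order series with pure A initially, C_P(τ) = k₁C_{A0}/(k₂−k₁)·(e^(−k₁τ) − e^(−k₂τ)).
e^(−k₁τ) = e^(−2.23×1.98) = e^(−4.415) = 0.01209; e^(−k₂τ) = e^(−2.277) = 0.1026.
C_P = 2.23×2.54/(1.15−2.23) × (0.01209−0.1026) = (-5.245)×(-0.09050) = 0.4746 mol·L⁻¹.
C_A = C_{A0}e^(−k₁τ) = 0.03071 mol·L⁻¹, so C_Q = C_{A0}−C_A−C_P = 2.035 mol·L⁻¹; C_P/C_Q = 0.233.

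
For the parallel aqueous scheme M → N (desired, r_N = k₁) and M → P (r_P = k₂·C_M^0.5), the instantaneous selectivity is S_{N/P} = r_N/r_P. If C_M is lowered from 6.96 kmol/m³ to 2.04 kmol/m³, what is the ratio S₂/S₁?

S_{N/P} = (k₁/k₂)·C_M^-0.5, so S₂/S₁ = (C_{M,2}/C_{M,1})^-0.5.
= (2.04/6.96)^(-0.5) = (0.2931)^(-0.5) = 1.85.
Selectivity toward N rises as C_M falls — low-concentration operation is favoured.

1.85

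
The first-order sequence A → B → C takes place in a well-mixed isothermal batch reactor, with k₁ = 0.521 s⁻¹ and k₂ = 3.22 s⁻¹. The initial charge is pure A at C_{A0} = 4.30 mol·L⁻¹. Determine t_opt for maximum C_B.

The intermediate peaks when r₁ = r₂, i.e. k₁e^(−k₁t) = k₂e^(−k₂t), giving t_opt = ln(k₂/k₁)/(k₂−k₁).
= ln(3.22/0.521)/(3.22−0.521) = ln(6.180)/2.699 = 1.821/2.699 = 0.675 s.

0.675 s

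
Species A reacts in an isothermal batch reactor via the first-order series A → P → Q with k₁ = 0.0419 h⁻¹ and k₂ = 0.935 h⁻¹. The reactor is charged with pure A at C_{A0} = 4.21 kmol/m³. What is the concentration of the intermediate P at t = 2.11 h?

For first-order series with pure A initially, C_P(t) = k₁C_{A0}/(k₂−k₁)·(e^(−k₁t) − e^(−k₂t)).
e^(−k₁t) = e^(−0.0419×2.11) = e^(−0.08841) = 0.9154; e^(−k₂t) = e^(−1.973) = 0.1391.
C_P = 0.0419×4.21/(0.935−0.0419) × (0.9154−0.1391) = 0.1975×0.7763 = 0.1533 kmol/m³.

0.153 kmol/m³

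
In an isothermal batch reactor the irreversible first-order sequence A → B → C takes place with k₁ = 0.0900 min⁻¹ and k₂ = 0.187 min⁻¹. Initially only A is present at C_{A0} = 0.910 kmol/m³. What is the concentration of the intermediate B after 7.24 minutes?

Solving the coupled first-order balances gives C_B(t) = [k₁/(k₂−k₁)]·C_{A0}·(e^(−k₁t) − e^(−k₂t)).
e^(−k₁t) = e^(−0.0900×7.24) = e^(−0.6516) = 0.5212; e^(−k₂t) = e^(−1.354) = 0.2582.
C_B = 0.0900×0.910/(0.187−0.0900) × (0.5212−0.2582) = 0.8443×0.2630 = 0.2220 kmol/m³.

0.222 kmol/m³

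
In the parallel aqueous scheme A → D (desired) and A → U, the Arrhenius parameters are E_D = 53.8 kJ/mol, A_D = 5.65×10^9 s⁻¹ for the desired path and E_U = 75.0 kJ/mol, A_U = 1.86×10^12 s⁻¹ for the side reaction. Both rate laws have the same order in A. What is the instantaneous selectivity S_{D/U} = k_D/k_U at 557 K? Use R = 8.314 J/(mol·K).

k_D/k_U = (A_D/A_U)·exp[−(E_D−E_U)/(RT)] = (A_D/A_U)·exp[(E_U−E_D)/(RT)].
(E_U−E_D)/(RT) = (75.0−53.8)×10³/(8.314×557) = 21200/4631 = 4.578.
k_D/k_U = (5.65×10^9/1.86×10^12)·exp(4.578) = 0.003038 × 97.31 = 0.296.
Since E_D < E_U, lowering the temperature improves selectivity toward D.

0.296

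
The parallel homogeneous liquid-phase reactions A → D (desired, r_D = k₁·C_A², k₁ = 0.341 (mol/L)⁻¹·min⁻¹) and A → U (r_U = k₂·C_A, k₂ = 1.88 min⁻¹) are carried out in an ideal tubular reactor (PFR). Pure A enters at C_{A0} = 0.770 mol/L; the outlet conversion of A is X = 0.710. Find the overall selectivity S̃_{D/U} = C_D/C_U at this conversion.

C_A = C_{A0}(1−X) = 0.2233 mol/L.
Along a PFR/batch, dC_U/dC_A = −r_U/(r_D+r_U) = −k₂/(k₂+k₁·C_A).
Integrating from C_{A0} to C_A: C_U = (1.88/0.341)·ln[(1.88+0.341·0.770)/(1.88+0.341·0.223)] = 5.513·ln(2.143/1.956) = 0.5019 mol/L.
Then C_D = (C_{A0}−C_A) − C_U = 0.5467 − 0.5019 = 0.04483 mol/L.
S̃_{D/U} = C_D/C_U = 0.04483/0.5019 = 0.0893.

0.0893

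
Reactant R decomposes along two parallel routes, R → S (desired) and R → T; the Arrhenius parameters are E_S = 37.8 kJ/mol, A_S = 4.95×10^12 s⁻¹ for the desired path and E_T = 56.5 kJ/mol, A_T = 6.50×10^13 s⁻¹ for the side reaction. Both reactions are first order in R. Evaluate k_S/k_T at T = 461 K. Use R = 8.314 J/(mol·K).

Since both paths have the same order in R, the concentration cancels and S_{S/T} = k_S/k_T = (A_S/A_T)·exp[(E_T−E_S)/(RT)].
(E_T−E_S)/(RT) = (56.5−37.8)×10³/(8.314×461) = 18700/3833 = 4.879.
k_S/k_T = (4.95×10^12/6.50×10^13)·exp(4.879) = 0.07615 × 131.5 = 10.0.
Since E_S < E_T, lowering the temperature improves selectivity toward S.

10.0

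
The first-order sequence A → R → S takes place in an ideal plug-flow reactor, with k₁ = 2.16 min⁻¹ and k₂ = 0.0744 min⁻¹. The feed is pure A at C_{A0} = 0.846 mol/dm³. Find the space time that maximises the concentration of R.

For first-order series the maximum of C_R occurs at τ_opt = ln(k₂/k₁)/(k₂−k₁).
= ln(0.0744/2.16)/(0.0744−2.16) = ln(0.03444)/-2.086 = -3.368/-2.086 = 1.62 min.

1.62 min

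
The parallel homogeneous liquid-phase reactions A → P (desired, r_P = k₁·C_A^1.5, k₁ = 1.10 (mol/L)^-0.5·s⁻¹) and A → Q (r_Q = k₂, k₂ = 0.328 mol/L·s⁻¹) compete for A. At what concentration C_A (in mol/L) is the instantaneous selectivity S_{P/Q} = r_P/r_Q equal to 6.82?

S_{P/Q} = (k₁/k₂)·C_A^1.5 ⇒ C_A = (S·k₂/k₁)^(1/1.5).
= (6.82×0.328/1.10)^(0.6667) = (2.034)^(0.6667) = 1.61 mol/L.

1.61 mol/L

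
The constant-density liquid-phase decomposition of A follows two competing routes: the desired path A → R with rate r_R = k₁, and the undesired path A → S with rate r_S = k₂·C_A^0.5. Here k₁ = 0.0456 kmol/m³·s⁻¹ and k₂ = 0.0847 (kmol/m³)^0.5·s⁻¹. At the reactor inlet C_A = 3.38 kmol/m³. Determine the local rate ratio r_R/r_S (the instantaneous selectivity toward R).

S_{R/S} = r_R/r_S = (k₁)/(k₂·C_A^0.5) = (k₁/k₂)·C_A^-0.5.
= (0.0456) / (0.0847×3.380^0.5) = 0.04560/0.1557 = 0.293.

0.293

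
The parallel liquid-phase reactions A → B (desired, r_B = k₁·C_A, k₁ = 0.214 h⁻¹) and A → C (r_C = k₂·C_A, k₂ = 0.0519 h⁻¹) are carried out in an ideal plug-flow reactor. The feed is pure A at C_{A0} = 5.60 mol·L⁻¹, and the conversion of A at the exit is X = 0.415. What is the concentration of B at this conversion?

C_A = C_{A0}(1−X) = 3.276 mol·L⁻¹.
Both paths are first order in A, so the instantaneous fraction to B is constant: dC_B/d(−C_A) = k₁/(k₁+k₂) = 0.8048.
C_B = 0.8048·(C_{A0}−C_A) = 0.8048×2.324 = 1.87 mol·L⁻¹.

1.87 mol·L⁻¹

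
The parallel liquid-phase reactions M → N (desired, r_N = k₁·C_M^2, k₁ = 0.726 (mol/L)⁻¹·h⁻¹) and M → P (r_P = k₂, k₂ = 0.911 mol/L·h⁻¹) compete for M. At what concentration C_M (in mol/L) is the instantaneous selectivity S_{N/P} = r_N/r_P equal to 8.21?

S_{N/P} = (k₁/k₂)·C_M^2 ⇒ C_M = (S·k₂/k₁)^(0.5).
= (8.21×0.911/0.726)^(0.5) = (10.30)^(0.5) = 3.21 mol/L.

3.21 mol/L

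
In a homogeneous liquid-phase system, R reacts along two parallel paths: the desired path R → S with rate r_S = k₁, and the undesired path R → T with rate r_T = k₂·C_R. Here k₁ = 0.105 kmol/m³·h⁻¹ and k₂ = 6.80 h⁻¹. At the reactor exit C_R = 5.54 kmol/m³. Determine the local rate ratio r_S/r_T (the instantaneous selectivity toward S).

0.00279

S_{S/T} = r_S/r_T = (k₁)/(k₂·C_R) = (k₁/k₂)·C_R⁻¹.
= (0.105) / (6.80×5.540) = 0.1050/37.67 = 0.00279.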